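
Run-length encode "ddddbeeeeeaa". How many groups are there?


Input: ddddbeeeeeaa
Scanning for consecutive runs:
  Group 1: 'd' x 4 (positions 0-3)
  Group 2: 'b' x 1 (positions 4-4)
  Group 3: 'e' x 5 (positions 5-9)
  Group 4: 'a' x 2 (positions 10-11)
Total groups: 4

4


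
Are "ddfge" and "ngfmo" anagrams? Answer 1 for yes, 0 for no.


Strings: "ddfge", "ngfmo"
Sorted first:  ddefg
Sorted second: fgmno
Differ at position 0: 'd' vs 'f' => not anagrams

0


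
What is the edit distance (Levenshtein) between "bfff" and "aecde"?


Computing edit distance: "bfff" -> "aecde"
DP table:
           a    e    c    d    e
      0    1    2    3    4    5
  b   1    1    2    3    4    5
  f   2    2    2    3    4    5
  f   3    3    3    3    4    5
  f   4    4    4    4    4    5
Edit distance = dp[4][5] = 5

5


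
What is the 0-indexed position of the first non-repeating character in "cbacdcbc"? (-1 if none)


Input: cbacdcbc
Character frequencies:
  'a': 1
  'b': 2
  'c': 4
  'd': 1
Scanning left to right for freq == 1:
  Position 0 ('c'): freq=4, skip
  Position 1 ('b'): freq=2, skip
  Position 2 ('a'): unique! => answer = 2

2


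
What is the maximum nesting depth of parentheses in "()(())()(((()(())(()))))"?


Input: "()(())()(((()(())(()))))"
Tracking depth:
  Position 0 '(': depth becomes 1
  Position 1 ')': depth becomes 0
  Position 2 '(': depth becomes 1
  Position 3 '(': depth becomes 2
  Position 4 ')': depth becomes 1
  Position 5 ')': depth becomes 0
  Position 6 '(': depth becomes 1
  Position 7 ')': depth becomes 0
  Position 8 '(': depth becomes 1
  Position 9 '(': depth becomes 2
  Position 10 '(': depth becomes 3
  Position 11 '(': depth becomes 4
  Position 12 ')': depth becomes 3
  Position 13 '(': depth becomes 4
  Position 14 '(': depth becomes 5
  Position 15 ')': depth becomes 4
  Position 16 ')': depth becomes 3
  Position 17 '(': depth becomes 4
  Position 18 '(': depth becomes 5
  Position 19 ')': depth becomes 4
  Position 20 ')': depth becomes 3
  Position 21 ')': depth becomes 2
  Position 22 ')': depth becomes 1
  Position 23 ')': depth becomes 0
Maximum depth reached: 5

5


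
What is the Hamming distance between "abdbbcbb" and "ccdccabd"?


Comparing "abdbbcbb" and "ccdccabd" position by position:
  Position 0: 'a' vs 'c' => differ
  Position 1: 'b' vs 'c' => differ
  Position 2: 'd' vs 'd' => same
  Position 3: 'b' vs 'c' => differ
  Position 4: 'b' vs 'c' => differ
  Position 5: 'c' vs 'a' => differ
  Position 6: 'b' vs 'b' => same
  Position 7: 'b' vs 'd' => differ
Total differences (Hamming distance): 6

6


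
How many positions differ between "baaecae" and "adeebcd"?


Comparing "baaecae" and "adeebcd" position by position:
  Position 0: 'b' vs 'a' => DIFFER
  Position 1: 'a' vs 'd' => DIFFER
  Position 2: 'a' vs 'e' => DIFFER
  Position 3: 'e' vs 'e' => same
  Position 4: 'c' vs 'b' => DIFFER
  Position 5: 'a' vs 'c' => DIFFER
  Position 6: 'e' vs 'd' => DIFFER
Positions that differ: 6

6


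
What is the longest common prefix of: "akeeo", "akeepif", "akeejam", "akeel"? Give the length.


Words: akeeo, akeepif, akeejam, akeel
  Position 0: all 'a' => match
  Position 1: all 'k' => match
  Position 2: all 'e' => match
  Position 3: all 'e' => match
  Position 4: ('o', 'p', 'j', 'l') => mismatch, stop
LCP = "akee" (length 4)

4


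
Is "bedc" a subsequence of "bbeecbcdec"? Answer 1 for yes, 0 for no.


Check if "bedc" is a subsequence of "bbeecbcdec"
Greedy scan:
  Position 0 ('b'): matches sub[0] = 'b'
  Position 1 ('b'): no match needed
  Position 2 ('e'): matches sub[1] = 'e'
  Position 3 ('e'): no match needed
  Position 4 ('c'): no match needed
  Position 5 ('b'): no match needed
  Position 6 ('c'): no match needed
  Position 7 ('d'): matches sub[2] = 'd'
  Position 8 ('e'): no match needed
  Position 9 ('c'): matches sub[3] = 'c'
All 4 characters matched => is a subsequence

1


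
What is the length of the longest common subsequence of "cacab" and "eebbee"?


LCS of "cacab" and "eebbee"
DP table:
           e    e    b    b    e    e
      0    0    0    0    0    0    0
  c   0    0    0    0    0    0    0
  a   0    0    0    0    0    0    0
  c   0    0    0    0    0    0    0
  a   0    0    0    0    0    0    0
  b   0    0    0    1    1    1    1
LCS length = dp[5][6] = 1

1


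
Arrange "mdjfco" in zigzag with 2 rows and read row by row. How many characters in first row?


Zigzag "mdjfco" into 2 rows:
Placing characters:
  'm' => row 0
  'd' => row 1
  'j' => row 0
  'f' => row 1
  'c' => row 0
  'o' => row 1
Rows:
  Row 0: "mjc"
  Row 1: "dfo"
First row length: 3

3


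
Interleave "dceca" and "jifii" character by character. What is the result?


Interleaving "dceca" and "jifii":
  Position 0: 'd' from first, 'j' from second => "dj"
  Position 1: 'c' from first, 'i' from second => "ci"
  Position 2: 'e' from first, 'f' from second => "ef"
  Position 3: 'c' from first, 'i' from second => "ci"
  Position 4: 'a' from first, 'i' from second => "ai"
Result: djciefciai

djciefciai


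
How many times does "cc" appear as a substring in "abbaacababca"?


Searching for "cc" in "abbaacababca"
Scanning each position:
  Position 0: "ab" => no
  Position 1: "bb" => no
  Position 2: "ba" => no
  Position 3: "aa" => no
  Position 4: "ac" => no
  Position 5: "ca" => no
  Position 6: "ab" => no
  Position 7: "ba" => no
  Position 8: "ab" => no
  Position 9: "bc" => no
  Position 10: "ca" => no
Total occurrences: 0

0


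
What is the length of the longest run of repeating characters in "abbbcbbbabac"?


Input: "abbbcbbbabac"
Scanning for longest run:
  Position 1 ('b'): new char, reset run to 1
  Position 2 ('b'): continues run of 'b', length=2
  Position 3 ('b'): continues run of 'b', length=3
  Position 4 ('c'): new char, reset run to 1
  Position 5 ('b'): new char, reset run to 1
  Position 6 ('b'): continues run of 'b', length=2
  Position 7 ('b'): continues run of 'b', length=3
  Position 8 ('a'): new char, reset run to 1
  Position 9 ('b'): new char, reset run to 1
  Position 10 ('a'): new char, reset run to 1
  Position 11 ('c'): new char, reset run to 1
Longest run: 'b' with length 3

3


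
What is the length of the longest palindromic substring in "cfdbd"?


Input: "cfdbd"
Checking substrings for palindromes:
  [2:5] "dbd" (len 3) => palindrome
Longest palindromic substring: "dbd" with length 3

3


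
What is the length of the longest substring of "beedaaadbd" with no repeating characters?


Input: "beedaaadbd"
Sliding window (track last position of each char):
  Position 0 ('b'): window [0,0] length 1 -- new best
  Position 1 ('e'): window [0,1] length 2 -- new best
  Position 2 ('e'): repeat (last at 1), move window start to 2
  Position 2 ('e'): window [2,2] length 1
  Position 3 ('d'): window [2,3] length 2
  Position 4 ('a'): window [2,4] length 3 -- new best
  Position 5 ('a'): repeat (last at 4), move window start to 5
  Position 5 ('a'): window [5,5] length 1
  Position 6 ('a'): repeat (last at 5), move window start to 6
  Position 6 ('a'): window [6,6] length 1
  Position 7 ('d'): window [6,7] length 2
  Position 8 ('b'): window [6,8] length 3
  Position 9 ('d'): repeat (last at 7), move window start to 8
  Position 9 ('d'): window [8,9] length 2
Longest substring with no repeats: "eda" with length 3

3


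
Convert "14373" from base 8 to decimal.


Input: "14373" in base 8
Positional expansion:
  Digit '1' (value 1) x 8^4 = 4096
  Digit '4' (value 4) x 8^3 = 2048
  Digit '3' (value 3) x 8^2 = 192
  Digit '7' (value 7) x 8^1 = 56
  Digit '3' (value 3) x 8^0 = 3
Sum = 6395

6395


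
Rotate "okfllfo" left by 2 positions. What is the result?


Input: "okfllfo", rotate left by 2
First 2 characters: "ok"
Remaining characters: "fllfo"
Concatenate remaining + first: "fllfo" + "ok" = "fllfook"

fllfook


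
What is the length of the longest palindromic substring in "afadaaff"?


Input: "afadaaff"
Checking substrings for palindromes:
  [0:3] "afa" (len 3) => palindrome
  [2:5] "ada" (len 3) => palindrome
  [4:6] "aa" (len 2) => palindrome
  [6:8] "ff" (len 2) => palindrome
Longest palindromic substring: "afa" with length 3

3


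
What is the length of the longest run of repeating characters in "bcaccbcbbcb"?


Input: "bcaccbcbbcb"
Scanning for longest run:
  Position 1 ('c'): new char, reset run to 1
  Position 2 ('a'): new char, reset run to 1
  Position 3 ('c'): new char, reset run to 1
  Position 4 ('c'): continues run of 'c', length=2
  Position 5 ('b'): new char, reset run to 1
  Position 6 ('c'): new char, reset run to 1
  Position 7 ('b'): new char, reset run to 1
  Position 8 ('b'): continues run of 'b', length=2
  Position 9 ('c'): new char, reset run to 1
  Position 10 ('b'): new char, reset run to 1
Longest run: 'c' with length 2

2


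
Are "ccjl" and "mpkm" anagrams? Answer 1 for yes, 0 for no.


Strings: "ccjl", "mpkm"
Sorted first:  ccjl
Sorted second: kmmp
Differ at position 0: 'c' vs 'k' => not anagrams

0


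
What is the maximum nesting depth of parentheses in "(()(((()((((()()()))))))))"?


Input: "(()(((()((((()()()))))))))"
Tracking depth:
  Position 0 '(': depth becomes 1
  Position 1 '(': depth becomes 2
  Position 2 ')': depth becomes 1
  Position 3 '(': depth becomes 2
  Position 4 '(': depth becomes 3
  Position 5 '(': depth becomes 4
  Position 6 '(': depth becomes 5
  Position 7 ')': depth becomes 4
  Position 8 '(': depth becomes 5
  Position 9 '(': depth becomes 6
  Position 10 '(': depth becomes 7
  Position 11 '(': depth becomes 8
  Position 12 '(': depth becomes 9
  Position 13 ')': depth becomes 8
  Position 14 '(': depth becomes 9
  Position 15 ')': depth becomes 8
  Position 16 '(': depth becomes 9
  Position 17 ')': depth becomes 8
  Position 18 ')': depth becomes 7
  Position 19 ')': depth becomes 6
  Position 20 ')': depth becomes 5
  Position 21 ')': depth becomes 4
  Position 22 ')': depth becomes 3
  Position 23 ')': depth becomes 2
  Position 24 ')': depth becomes 1
  Position 25 ')': depth becomes 0
Maximum depth reached: 9

9


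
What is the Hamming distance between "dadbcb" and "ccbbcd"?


Comparing "dadbcb" and "ccbbcd" position by position:
  Position 0: 'd' vs 'c' => differ
  Position 1: 'a' vs 'c' => differ
  Position 2: 'd' vs 'b' => differ
  Position 3: 'b' vs 'b' => same
  Position 4: 'c' vs 'c' => same
  Position 5: 'b' vs 'd' => differ
Total differences (Hamming distance): 4

4


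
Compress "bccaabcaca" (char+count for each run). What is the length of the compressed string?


Input: bccaabcaca
Runs:
  'b' x 1 => "b1"
  'c' x 2 => "c2"
  'a' x 2 => "a2"
  'b' x 1 => "b1"
  'c' x 1 => "c1"
  'a' x 1 => "a1"
  'c' x 1 => "c1"
  'a' x 1 => "a1"
Compressed: "b1c2a2b1c1a1c1a1"
Compressed length: 16

16


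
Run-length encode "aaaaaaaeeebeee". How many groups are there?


Input: aaaaaaaeeebeee
Scanning for consecutive runs:
  Group 1: 'a' x 7 (positions 0-6)
  Group 2: 'e' x 3 (positions 7-9)
  Group 3: 'b' x 1 (positions 10-10)
  Group 4: 'e' x 3 (positions 11-13)
Total groups: 4

4


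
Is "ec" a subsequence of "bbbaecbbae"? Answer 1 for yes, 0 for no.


Check if "ec" is a subsequence of "bbbaecbbae"
Greedy scan:
  Position 0 ('b'): no match needed
  Position 1 ('b'): no match needed
  Position 2 ('b'): no match needed
  Position 3 ('a'): no match needed
  Position 4 ('e'): matches sub[0] = 'e'
  Position 5 ('c'): matches sub[1] = 'c'
  Position 6 ('b'): no match needed
  Position 7 ('b'): no match needed
  Position 8 ('a'): no match needed
  Position 9 ('e'): no match needed
All 2 characters matched => is a subsequence

1


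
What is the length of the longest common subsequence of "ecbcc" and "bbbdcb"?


LCS of "ecbcc" and "bbbdcb"
DP table:
           b    b    b    d    c    b
      0    0    0    0    0    0    0
  e   0    0    0    0    0    0    0
  c   0    0    0    0    0    1    1
  b   0    1    1    1    1    1    2
  c   0    1    1    1    1    2    2
  c   0    1    1    1    1    2    2
LCS length = dp[5][6] = 2

2


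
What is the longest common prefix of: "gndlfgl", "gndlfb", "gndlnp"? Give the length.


Words: gndlfgl, gndlfb, gndlnp
  Position 0: all 'g' => match
  Position 1: all 'n' => match
  Position 2: all 'd' => match
  Position 3: all 'l' => match
  Position 4: ('f', 'f', 'n') => mismatch, stop
LCP = "gndl" (length 4)

4


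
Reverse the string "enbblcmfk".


Input: enbblcmfk
Reading characters right to left:
  Position 8: 'k'
  Position 7: 'f'
  Position 6: 'm'
  Position 5: 'c'
  Position 4: 'l'
  Position 3: 'b'
  Position 2: 'b'
  Position 1: 'n'
  Position 0: 'e'
Reversed: kfmclbbne

kfmclbbne


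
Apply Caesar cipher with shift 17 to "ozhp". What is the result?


Caesar cipher: shift "ozhp" by 17
  'o' (pos 14) + 17 = pos 5 = 'f'
  'z' (pos 25) + 17 = pos 16 = 'q'
  'h' (pos 7) + 17 = pos 24 = 'y'
  'p' (pos 15) + 17 = pos 6 = 'g'
Result: fqyg

fqyg


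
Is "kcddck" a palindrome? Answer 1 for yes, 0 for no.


Input: kcddck
Reversed: kcddck
  Compare pos 0 ('k') with pos 5 ('k'): match
  Compare pos 1 ('c') with pos 4 ('c'): match
  Compare pos 2 ('d') with pos 3 ('d'): match
Result: palindrome

1


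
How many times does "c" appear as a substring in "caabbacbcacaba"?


Searching for "c" in "caabbacbcacaba"
Scanning each position:
  Position 0: "c" => MATCH
  Position 1: "a" => no
  Position 2: "a" => no
  Position 3: "b" => no
  Position 4: "b" => no
  Position 5: "a" => no
  Position 6: "c" => MATCH
  Position 7: "b" => no
  Position 8: "c" => MATCH
  Position 9: "a" => no
  Position 10: "c" => MATCH
  Position 11: "a" => no
  Position 12: "b" => no
  Position 13: "a" => no
Total occurrences: 4

4


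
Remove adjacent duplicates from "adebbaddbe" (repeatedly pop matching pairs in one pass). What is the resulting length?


Input: adebbaddbe
Stack-based adjacent duplicate removal:
  Read 'a': push. Stack: a
  Read 'd': push. Stack: ad
  Read 'e': push. Stack: ade
  Read 'b': push. Stack: adeb
  Read 'b': matches stack top 'b' => pop. Stack: ade
  Read 'a': push. Stack: adea
  Read 'd': push. Stack: adead
  Read 'd': matches stack top 'd' => pop. Stack: adea
  Read 'b': push. Stack: adeab
  Read 'e': push. Stack: adeabe
Final stack: "adeabe" (length 6)

6


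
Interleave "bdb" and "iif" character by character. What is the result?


Interleaving "bdb" and "iif":
  Position 0: 'b' from first, 'i' from second => "bi"
  Position 1: 'd' from first, 'i' from second => "di"
  Position 2: 'b' from first, 'f' from second => "bf"
Result: bidibf

bidibf


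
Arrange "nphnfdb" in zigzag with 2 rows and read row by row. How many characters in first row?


Zigzag "nphnfdb" into 2 rows:
Placing characters:
  'n' => row 0
  'p' => row 1
  'h' => row 0
  'n' => row 1
  'f' => row 0
  'd' => row 1
  'b' => row 0
Rows:
  Row 0: "nhfb"
  Row 1: "pnd"
First row length: 4

4


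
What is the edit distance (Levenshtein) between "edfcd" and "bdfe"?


Computing edit distance: "edfcd" -> "bdfe"
DP table:
           b    d    f    e
      0    1    2    3    4
  e   1    1    2    3    3
  d   2    2    1    2    3
  f   3    3    2    1    2
  c   4    4    3    2    2
  d   5    5    4    3    3
Edit distance = dp[5][4] = 3

3


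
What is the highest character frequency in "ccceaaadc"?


Input: ccceaaadc
Character counts:
  'a': 3
  'c': 4
  'd': 1
  'e': 1
Maximum frequency: 4

4


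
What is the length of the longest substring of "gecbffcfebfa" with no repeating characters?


Input: "gecbffcfebfa"
Sliding window (track last position of each char):
  Position 0 ('g'): window [0,0] length 1 -- new best
  Position 1 ('e'): window [0,1] length 2 -- new best
  Position 2 ('c'): window [0,2] length 3 -- new best
  Position 3 ('b'): window [0,3] length 4 -- new best
  Position 4 ('f'): window [0,4] length 5 -- new best
  Position 5 ('f'): repeat (last at 4), move window start to 5
  Position 5 ('f'): window [5,5] length 1
  Position 6 ('c'): window [5,6] length 2
  Position 7 ('f'): repeat (last at 5), move window start to 6
  Position 7 ('f'): window [6,7] length 2
  Position 8 ('e'): window [6,8] length 3
  Position 9 ('b'): window [6,9] length 4
  Position 10 ('f'): repeat (last at 7), move window start to 8
  Position 10 ('f'): window [8,10] length 3
  Position 11 ('a'): window [8,11] length 4
Longest substring with no repeats: "gecbf" with length 5

5


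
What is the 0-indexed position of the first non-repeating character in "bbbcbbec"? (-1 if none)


Input: bbbcbbec
Character frequencies:
  'b': 5
  'c': 2
  'e': 1
Scanning left to right for freq == 1:
  Position 0 ('b'): freq=5, skip
  Position 1 ('b'): freq=5, skip
  Position 2 ('b'): freq=5, skip
  Position 3 ('c'): freq=2, skip
  Position 4 ('b'): freq=5, skip
  Position 5 ('b'): freq=5, skip
  Position 6 ('e'): unique! => answer = 6

6


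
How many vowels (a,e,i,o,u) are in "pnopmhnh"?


Input: pnopmhnh
Checking each character:
  'p' at position 0: consonant
  'n' at position 1: consonant
  'o' at position 2: vowel (running total: 1)
  'p' at position 3: consonant
  'm' at position 4: consonant
  'h' at position 5: consonant
  'n' at position 6: consonant
  'h' at position 7: consonant
Total vowels: 1

1


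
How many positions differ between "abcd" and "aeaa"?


Comparing "abcd" and "aeaa" position by position:
  Position 0: 'a' vs 'a' => same
  Position 1: 'b' vs 'e' => DIFFER
  Position 2: 'c' vs 'a' => DIFFER
  Position 3: 'd' vs 'a' => DIFFER
Positions that differ: 3

3


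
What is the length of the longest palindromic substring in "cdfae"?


Input: "cdfae"
Checking substrings for palindromes:
  No multi-char palindromic substrings found
Longest palindromic substring: "c" with length 1

1


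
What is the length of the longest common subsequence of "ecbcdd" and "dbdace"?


LCS of "ecbcdd" and "dbdace"
DP table:
           d    b    d    a    c    e
      0    0    0    0    0    0    0
  e   0    0    0    0    0    0    1
  c   0    0    0    0    0    1    1
  b   0    0    1    1    1    1    1
  c   0    0    1    1    1    2    2
  d   0    1    1    2    2    2    2
  d   0    1    1    2    2    2    2
LCS length = dp[6][6] = 2

2


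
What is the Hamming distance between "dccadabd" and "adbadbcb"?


Comparing "dccadabd" and "adbadbcb" position by position:
  Position 0: 'd' vs 'a' => differ
  Position 1: 'c' vs 'd' => differ
  Position 2: 'c' vs 'b' => differ
  Position 3: 'a' vs 'a' => same
  Position 4: 'd' vs 'd' => same
  Position 5: 'a' vs 'b' => differ
  Position 6: 'b' vs 'c' => differ
  Position 7: 'd' vs 'b' => differ
Total differences (Hamming distance): 6

6


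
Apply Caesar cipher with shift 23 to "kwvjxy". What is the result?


Caesar cipher: shift "kwvjxy" by 23
  'k' (pos 10) + 23 = pos 7 = 'h'
  'w' (pos 22) + 23 = pos 19 = 't'
  'v' (pos 21) + 23 = pos 18 = 's'
  'j' (pos 9) + 23 = pos 6 = 'g'
  'x' (pos 23) + 23 = pos 20 = 'u'
  'y' (pos 24) + 23 = pos 21 = 'v'
Result: htsguv

htsguv


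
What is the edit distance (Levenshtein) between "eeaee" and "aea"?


Computing edit distance: "eeaee" -> "aea"
DP table:
           a    e    a
      0    1    2    3
  e   1    1    1    2
  e   2    2    1    2
  a   3    2    2    1
  e   4    3    2    2
  e   5    4    3    3
Edit distance = dp[5][3] = 3

3


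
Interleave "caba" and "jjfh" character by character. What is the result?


Interleaving "caba" and "jjfh":
  Position 0: 'c' from first, 'j' from second => "cj"
  Position 1: 'a' from first, 'j' from second => "aj"
  Position 2: 'b' from first, 'f' from second => "bf"
  Position 3: 'a' from first, 'h' from second => "ah"
Result: cjajbfah

cjajbfah


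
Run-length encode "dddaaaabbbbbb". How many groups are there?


Input: dddaaaabbbbbb
Scanning for consecutive runs:
  Group 1: 'd' x 3 (positions 0-2)
  Group 2: 'a' x 4 (positions 3-6)
  Group 3: 'b' x 6 (positions 7-12)
Total groups: 3

3


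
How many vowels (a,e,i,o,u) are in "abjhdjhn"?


Input: abjhdjhn
Checking each character:
  'a' at position 0: vowel (running total: 1)
  'b' at position 1: consonant
  'j' at position 2: consonant
  'h' at position 3: consonant
  'd' at position 4: consonant
  'j' at position 5: consonant
  'h' at position 6: consonant
  'n' at position 7: consonant
Total vowels: 1

1


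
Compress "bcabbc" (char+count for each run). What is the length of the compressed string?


Input: bcabbc
Runs:
  'b' x 1 => "b1"
  'c' x 1 => "c1"
  'a' x 1 => "a1"
  'b' x 2 => "b2"
  'c' x 1 => "c1"
Compressed: "b1c1a1b2c1"
Compressed length: 10

10


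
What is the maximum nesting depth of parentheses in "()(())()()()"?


Input: "()(())()()()"
Tracking depth:
  Position 0 '(': depth becomes 1
  Position 1 ')': depth becomes 0
  Position 2 '(': depth becomes 1
  Position 3 '(': depth becomes 2
  Position 4 ')': depth becomes 1
  Position 5 ')': depth becomes 0
  Position 6 '(': depth becomes 1
  Position 7 ')': depth becomes 0
  Position 8 '(': depth becomes 1
  Position 9 ')': depth becomes 0
  Position 10 '(': depth becomes 1
  Position 11 ')': depth becomes 0
Maximum depth reached: 2

2


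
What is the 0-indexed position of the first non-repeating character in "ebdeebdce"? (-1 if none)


Input: ebdeebdce
Character frequencies:
  'b': 2
  'c': 1
  'd': 2
  'e': 4
Scanning left to right for freq == 1:
  Position 0 ('e'): freq=4, skip
  Position 1 ('b'): freq=2, skip
  Position 2 ('d'): freq=2, skip
  Position 3 ('e'): freq=4, skip
  Position 4 ('e'): freq=4, skip
  Position 5 ('b'): freq=2, skip
  Position 6 ('d'): freq=2, skip
  Position 7 ('c'): unique! => answer = 7

7


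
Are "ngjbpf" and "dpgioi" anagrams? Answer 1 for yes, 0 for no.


Strings: "ngjbpf", "dpgioi"
Sorted first:  bfgjnp
Sorted second: dgiiop
Differ at position 0: 'b' vs 'd' => not anagrams

0


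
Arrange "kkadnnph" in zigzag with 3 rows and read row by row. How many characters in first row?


Zigzag "kkadnnph" into 3 rows:
Placing characters:
  'k' => row 0
  'k' => row 1
  'a' => row 2
  'd' => row 1
  'n' => row 0
  'n' => row 1
  'p' => row 2
  'h' => row 1
Rows:
  Row 0: "kn"
  Row 1: "kdnh"
  Row 2: "ap"
First row length: 2

2


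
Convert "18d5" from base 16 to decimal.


Input: "18d5" in base 16
Positional expansion:
  Digit '1' (value 1) x 16^3 = 4096
  Digit '8' (value 8) x 16^2 = 2048
  Digit 'd' (value 13) x 16^1 = 208
  Digit '5' (value 5) x 16^0 = 5
Sum = 6357

6357


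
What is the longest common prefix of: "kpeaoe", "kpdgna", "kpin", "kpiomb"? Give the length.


Words: kpeaoe, kpdgna, kpin, kpiomb
  Position 0: all 'k' => match
  Position 1: all 'p' => match
  Position 2: ('e', 'd', 'i', 'i') => mismatch, stop
LCP = "kp" (length 2)

2


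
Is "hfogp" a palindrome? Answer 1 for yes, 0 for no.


Input: hfogp
Reversed: pgofh
  Compare pos 0 ('h') with pos 4 ('p'): MISMATCH
  Compare pos 1 ('f') with pos 3 ('g'): MISMATCH
Result: not a palindrome

0


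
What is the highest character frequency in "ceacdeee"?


Input: ceacdeee
Character counts:
  'a': 1
  'c': 2
  'd': 1
  'e': 4
Maximum frequency: 4

4


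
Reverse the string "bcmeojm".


Input: bcmeojm
Reading characters right to left:
  Position 6: 'm'
  Position 5: 'j'
  Position 4: 'o'
  Position 3: 'e'
  Position 2: 'm'
  Position 1: 'c'
  Position 0: 'b'
Reversed: mjoemcb

mjoemcb


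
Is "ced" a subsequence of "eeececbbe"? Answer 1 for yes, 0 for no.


Check if "ced" is a subsequence of "eeececbbe"
Greedy scan:
  Position 0 ('e'): no match needed
  Position 1 ('e'): no match needed
  Position 2 ('e'): no match needed
  Position 3 ('c'): matches sub[0] = 'c'
  Position 4 ('e'): matches sub[1] = 'e'
  Position 5 ('c'): no match needed
  Position 6 ('b'): no match needed
  Position 7 ('b'): no match needed
  Position 8 ('e'): no match needed
Only matched 2/3 characters => not a subsequence

0


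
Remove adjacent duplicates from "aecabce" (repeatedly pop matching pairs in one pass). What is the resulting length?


Input: aecabce
Stack-based adjacent duplicate removal:
  Read 'a': push. Stack: a
  Read 'e': push. Stack: ae
  Read 'c': push. Stack: aec
  Read 'a': push. Stack: aeca
  Read 'b': push. Stack: aecab
  Read 'c': push. Stack: aecabc
  Read 'e': push. Stack: aecabce
Final stack: "aecabce" (length 7)

7


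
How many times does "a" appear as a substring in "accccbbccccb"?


Searching for "a" in "accccbbccccb"
Scanning each position:
  Position 0: "a" => MATCH
  Position 1: "c" => no
  Position 2: "c" => no
  Position 3: "c" => no
  Position 4: "c" => no
  Position 5: "b" => no
  Position 6: "b" => no
  Position 7: "c" => no
  Position 8: "c" => no
  Position 9: "c" => no
  Position 10: "c" => no
  Position 11: "b" => no
Total occurrences: 1

1


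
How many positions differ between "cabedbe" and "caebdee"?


Comparing "cabedbe" and "caebdee" position by position:
  Position 0: 'c' vs 'c' => same
  Position 1: 'a' vs 'a' => same
  Position 2: 'b' vs 'e' => DIFFER
  Position 3: 'e' vs 'b' => DIFFER
  Position 4: 'd' vs 'd' => same
  Position 5: 'b' vs 'e' => DIFFER
  Position 6: 'e' vs 'e' => same
Positions that differ: 3

3


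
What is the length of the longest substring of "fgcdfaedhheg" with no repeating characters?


Input: "fgcdfaedhheg"
Sliding window (track last position of each char):
  Position 0 ('f'): window [0,0] length 1 -- new best
  Position 1 ('g'): window [0,1] length 2 -- new best
  Position 2 ('c'): window [0,2] length 3 -- new best
  Position 3 ('d'): window [0,3] length 4 -- new best
  Position 4 ('f'): repeat (last at 0), move window start to 1
  Position 4 ('f'): window [1,4] length 4
  Position 5 ('a'): window [1,5] length 5 -- new best
  Position 6 ('e'): window [1,6] length 6 -- new best
  Position 7 ('d'): repeat (last at 3), move window start to 4
  Position 7 ('d'): window [4,7] length 4
  Position 8 ('h'): window [4,8] length 5
  Position 9 ('h'): repeat (last at 8), move window start to 9
  Position 9 ('h'): window [9,9] length 1
  Position 10 ('e'): window [9,10] length 2
  Position 11 ('g'): window [9,11] length 3
Longest substring with no repeats: "gcdfae" with length 6

6


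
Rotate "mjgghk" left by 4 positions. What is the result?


Input: "mjgghk", rotate left by 4
First 4 characters: "mjgg"
Remaining characters: "hk"
Concatenate remaining + first: "hk" + "mjgg" = "hkmjgg"

hkmjgg


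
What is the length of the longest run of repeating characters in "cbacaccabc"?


Input: "cbacaccabc"
Scanning for longest run:
  Position 1 ('b'): new char, reset run to 1
  Position 2 ('a'): new char, reset run to 1
  Position 3 ('c'): new char, reset run to 1
  Position 4 ('a'): new char, reset run to 1
  Position 5 ('c'): new char, reset run to 1
  Position 6 ('c'): continues run of 'c', length=2
  Position 7 ('a'): new char, reset run to 1
  Position 8 ('b'): new char, reset run to 1
  Position 9 ('c'): new char, reset run to 1
Longest run: 'c' with length 2

2


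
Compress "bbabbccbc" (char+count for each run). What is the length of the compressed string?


Input: bbabbccbc
Runs:
  'b' x 2 => "b2"
  'a' x 1 => "a1"
  'b' x 2 => "b2"
  'c' x 2 => "c2"
  'b' x 1 => "b1"
  'c' x 1 => "c1"
Compressed: "b2a1b2c2b1c1"
Compressed length: 12

12


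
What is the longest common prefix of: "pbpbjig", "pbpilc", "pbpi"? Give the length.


Words: pbpbjig, pbpilc, pbpi
  Position 0: all 'p' => match
  Position 1: all 'b' => match
  Position 2: all 'p' => match
  Position 3: ('b', 'i', 'i') => mismatch, stop
LCP = "pbp" (length 3)

3


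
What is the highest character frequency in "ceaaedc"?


Input: ceaaedc
Character counts:
  'a': 2
  'c': 2
  'd': 1
  'e': 2
Maximum frequency: 2

2


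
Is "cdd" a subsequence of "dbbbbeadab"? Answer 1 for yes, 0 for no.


Check if "cdd" is a subsequence of "dbbbbeadab"
Greedy scan:
  Position 0 ('d'): no match needed
  Position 1 ('b'): no match needed
  Position 2 ('b'): no match needed
  Position 3 ('b'): no match needed
  Position 4 ('b'): no match needed
  Position 5 ('e'): no match needed
  Position 6 ('a'): no match needed
  Position 7 ('d'): no match needed
  Position 8 ('a'): no match needed
  Position 9 ('b'): no match needed
Only matched 0/3 characters => not a subsequence

0


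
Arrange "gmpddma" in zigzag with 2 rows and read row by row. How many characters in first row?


Zigzag "gmpddma" into 2 rows:
Placing characters:
  'g' => row 0
  'm' => row 1
  'p' => row 0
  'd' => row 1
  'd' => row 0
  'm' => row 1
  'a' => row 0
Rows:
  Row 0: "gpda"
  Row 1: "mdm"
First row length: 4

4


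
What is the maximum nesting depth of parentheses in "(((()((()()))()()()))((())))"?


Input: "(((()((()()))()()()))((())))"
Tracking depth:
  Position 0 '(': depth becomes 1
  Position 1 '(': depth becomes 2
  Position 2 '(': depth becomes 3
  Position 3 '(': depth becomes 4
  Position 4 ')': depth becomes 3
  Position 5 '(': depth becomes 4
  Position 6 '(': depth becomes 5
  Position 7 '(': depth becomes 6
  Position 8 ')': depth becomes 5
  Position 9 '(': depth becomes 6
  Position 10 ')': depth becomes 5
  Position 11 ')': depth becomes 4
  Position 12 ')': depth becomes 3
  Position 13 '(': depth becomes 4
  Position 14 ')': depth becomes 3
  Position 15 '(': depth becomes 4
  Position 16 ')': depth becomes 3
  Position 17 '(': depth becomes 4
  Position 18 ')': depth becomes 3
  Position 19 ')': depth becomes 2
  Position 20 ')': depth becomes 1
  Position 21 '(': depth becomes 2
  Position 22 '(': depth becomes 3
  Position 23 '(': depth becomes 4
  Position 24 ')': depth becomes 3
  Position 25 ')': depth becomes 2
  Position 26 ')': depth becomes 1
  Position 27 ')': depth becomes 0
Maximum depth reached: 6

6


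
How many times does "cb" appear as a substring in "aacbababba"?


Searching for "cb" in "aacbababba"
Scanning each position:
  Position 0: "aa" => no
  Position 1: "ac" => no
  Position 2: "cb" => MATCH
  Position 3: "ba" => no
  Position 4: "ab" => no
  Position 5: "ba" => no
  Position 6: "ab" => no
  Position 7: "bb" => no
  Position 8: "ba" => no
Total occurrences: 1

1


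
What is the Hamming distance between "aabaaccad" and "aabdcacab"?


Comparing "aabaaccad" and "aabdcacab" position by position:
  Position 0: 'a' vs 'a' => same
  Position 1: 'a' vs 'a' => same
  Position 2: 'b' vs 'b' => same
  Position 3: 'a' vs 'd' => differ
  Position 4: 'a' vs 'c' => differ
  Position 5: 'c' vs 'a' => differ
  Position 6: 'c' vs 'c' => same
  Position 7: 'a' vs 'a' => same
  Position 8: 'd' vs 'b' => differ
Total differences (Hamming distance): 4

4


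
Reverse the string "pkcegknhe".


Input: pkcegknhe
Reading characters right to left:
  Position 8: 'e'
  Position 7: 'h'
  Position 6: 'n'
  Position 5: 'k'
  Position 4: 'g'
  Position 3: 'e'
  Position 2: 'c'
  Position 1: 'k'
  Position 0: 'p'
Reversed: ehnkgeckp

ehnkgeckp


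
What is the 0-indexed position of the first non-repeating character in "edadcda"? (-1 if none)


Input: edadcda
Character frequencies:
  'a': 2
  'c': 1
  'd': 3
  'e': 1
Scanning left to right for freq == 1:
  Position 0 ('e'): unique! => answer = 0

0


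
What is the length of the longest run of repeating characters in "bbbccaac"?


Input: "bbbccaac"
Scanning for longest run:
  Position 1 ('b'): continues run of 'b', length=2
  Position 2 ('b'): continues run of 'b', length=3
  Position 3 ('c'): new char, reset run to 1
  Position 4 ('c'): continues run of 'c', length=2
  Position 5 ('a'): new char, reset run to 1
  Position 6 ('a'): continues run of 'a', length=2
  Position 7 ('c'): new char, reset run to 1
Longest run: 'b' with length 3

3


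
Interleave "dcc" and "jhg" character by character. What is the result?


Interleaving "dcc" and "jhg":
  Position 0: 'd' from first, 'j' from second => "dj"
  Position 1: 'c' from first, 'h' from second => "ch"
  Position 2: 'c' from first, 'g' from second => "cg"
Result: djchcg

djchcg


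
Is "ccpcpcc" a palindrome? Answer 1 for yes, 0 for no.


Input: ccpcpcc
Reversed: ccpcpcc
  Compare pos 0 ('c') with pos 6 ('c'): match
  Compare pos 1 ('c') with pos 5 ('c'): match
  Compare pos 2 ('p') with pos 4 ('p'): match
Result: palindrome

1


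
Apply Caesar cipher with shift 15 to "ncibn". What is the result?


Caesar cipher: shift "ncibn" by 15
  'n' (pos 13) + 15 = pos 2 = 'c'
  'c' (pos 2) + 15 = pos 17 = 'r'
  'i' (pos 8) + 15 = pos 23 = 'x'
  'b' (pos 1) + 15 = pos 16 = 'q'
  'n' (pos 13) + 15 = pos 2 = 'c'
Result: crxqc

crxqc


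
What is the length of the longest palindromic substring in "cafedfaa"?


Input: "cafedfaa"
Checking substrings for palindromes:
  [6:8] "aa" (len 2) => palindrome
Longest palindromic substring: "aa" with length 2

2


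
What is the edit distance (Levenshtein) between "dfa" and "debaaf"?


Computing edit distance: "dfa" -> "debaaf"
DP table:
           d    e    b    a    a    f
      0    1    2    3    4    5    6
  d   1    0    1    2    3    4    5
  f   2    1    1    2    3    4    4
  a   3    2    2    2    2    3    4
Edit distance = dp[3][6] = 4

4


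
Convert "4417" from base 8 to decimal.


Input: "4417" in base 8
Positional expansion:
  Digit '4' (value 4) x 8^3 = 2048
  Digit '4' (value 4) x 8^2 = 256
  Digit '1' (value 1) x 8^1 = 8
  Digit '7' (value 7) x 8^0 = 7
Sum = 2319

2319


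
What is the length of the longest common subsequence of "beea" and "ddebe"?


LCS of "beea" and "ddebe"
DP table:
           d    d    e    b    e
      0    0    0    0    0    0
  b   0    0    0    0    1    1
  e   0    0    0    1    1    2
  e   0    0    0    1    1    2
  a   0    0    0    1    1    2
LCS length = dp[4][5] = 2

2


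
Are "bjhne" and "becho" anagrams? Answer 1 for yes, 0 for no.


Strings: "bjhne", "becho"
Sorted first:  behjn
Sorted second: bceho
Differ at position 1: 'e' vs 'c' => not anagrams

0


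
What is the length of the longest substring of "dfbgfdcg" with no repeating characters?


Input: "dfbgfdcg"
Sliding window (track last position of each char):
  Position 0 ('d'): window [0,0] length 1 -- new best
  Position 1 ('f'): window [0,1] length 2 -- new best
  Position 2 ('b'): window [0,2] length 3 -- new best
  Position 3 ('g'): window [0,3] length 4 -- new best
  Position 4 ('f'): repeat (last at 1), move window start to 2
  Position 4 ('f'): window [2,4] length 3
  Position 5 ('d'): window [2,5] length 4
  Position 6 ('c'): window [2,6] length 5 -- new best
  Position 7 ('g'): repeat (last at 3), move window start to 4
  Position 7 ('g'): window [4,7] length 4
Longest substring with no repeats: "bgfdc" with length 5

5


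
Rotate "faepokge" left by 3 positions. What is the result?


Input: "faepokge", rotate left by 3
First 3 characters: "fae"
Remaining characters: "pokge"
Concatenate remaining + first: "pokge" + "fae" = "pokgefae"

pokgefae


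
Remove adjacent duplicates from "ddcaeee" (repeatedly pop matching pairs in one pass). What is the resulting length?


Input: ddcaeee
Stack-based adjacent duplicate removal:
  Read 'd': push. Stack: d
  Read 'd': matches stack top 'd' => pop. Stack: (empty)
  Read 'c': push. Stack: c
  Read 'a': push. Stack: ca
  Read 'e': push. Stack: cae
  Read 'e': matches stack top 'e' => pop. Stack: ca
  Read 'e': push. Stack: cae
Final stack: "cae" (length 3)

3


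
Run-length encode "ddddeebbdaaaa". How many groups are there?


Input: ddddeebbdaaaa
Scanning for consecutive runs:
  Group 1: 'd' x 4 (positions 0-3)
  Group 2: 'e' x 2 (positions 4-5)
  Group 3: 'b' x 2 (positions 6-7)
  Group 4: 'd' x 1 (positions 8-8)
  Group 5: 'a' x 4 (positions 9-12)
Total groups: 5

5


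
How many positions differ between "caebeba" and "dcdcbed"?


Comparing "caebeba" and "dcdcbed" position by position:
  Position 0: 'c' vs 'd' => DIFFER
  Position 1: 'a' vs 'c' => DIFFER
  Position 2: 'e' vs 'd' => DIFFER
  Position 3: 'b' vs 'c' => DIFFER
  Position 4: 'e' vs 'b' => DIFFER
  Position 5: 'b' vs 'e' => DIFFER
  Position 6: 'a' vs 'd' => DIFFER
Positions that differ: 7

7


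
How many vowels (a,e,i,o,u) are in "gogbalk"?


Input: gogbalk
Checking each character:
  'g' at position 0: consonant
  'o' at position 1: vowel (running total: 1)
  'g' at position 2: consonant
  'b' at position 3: consonant
  'a' at position 4: vowel (running total: 2)
  'l' at position 5: consonant
  'k' at position 6: consonant
Total vowels: 2

2


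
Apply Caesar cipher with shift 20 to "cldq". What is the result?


Caesar cipher: shift "cldq" by 20
  'c' (pos 2) + 20 = pos 22 = 'w'
  'l' (pos 11) + 20 = pos 5 = 'f'
  'd' (pos 3) + 20 = pos 23 = 'x'
  'q' (pos 16) + 20 = pos 10 = 'k'
Result: wfxk

wfxk


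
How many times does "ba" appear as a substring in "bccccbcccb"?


Searching for "ba" in "bccccbcccb"
Scanning each position:
  Position 0: "bc" => no
  Position 1: "cc" => no
  Position 2: "cc" => no
  Position 3: "cc" => no
  Position 4: "cb" => no
  Position 5: "bc" => no
  Position 6: "cc" => no
  Position 7: "cc" => no
  Position 8: "cb" => no
Total occurrences: 0

0


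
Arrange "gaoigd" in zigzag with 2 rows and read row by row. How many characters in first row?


Zigzag "gaoigd" into 2 rows:
Placing characters:
  'g' => row 0
  'a' => row 1
  'o' => row 0
  'i' => row 1
  'g' => row 0
  'd' => row 1
Rows:
  Row 0: "gog"
  Row 1: "aid"
First row length: 3

3


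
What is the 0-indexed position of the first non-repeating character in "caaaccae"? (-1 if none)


Input: caaaccae
Character frequencies:
  'a': 4
  'c': 3
  'e': 1
Scanning left to right for freq == 1:
  Position 0 ('c'): freq=3, skip
  Position 1 ('a'): freq=4, skip
  Position 2 ('a'): freq=4, skip
  Position 3 ('a'): freq=4, skip
  Position 4 ('c'): freq=3, skip
  Position 5 ('c'): freq=3, skip
  Position 6 ('a'): freq=4, skip
  Position 7 ('e'): unique! => answer = 7

7


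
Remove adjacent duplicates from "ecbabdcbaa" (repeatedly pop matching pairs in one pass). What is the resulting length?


Input: ecbabdcbaa
Stack-based adjacent duplicate removal:
  Read 'e': push. Stack: e
  Read 'c': push. Stack: ec
  Read 'b': push. Stack: ecb
  Read 'a': push. Stack: ecba
  Read 'b': push. Stack: ecbab
  Read 'd': push. Stack: ecbabd
  Read 'c': push. Stack: ecbabdc
  Read 'b': push. Stack: ecbabdcb
  Read 'a': push. Stack: ecbabdcba
  Read 'a': matches stack top 'a' => pop. Stack: ecbabdcb
Final stack: "ecbabdcb" (length 8)

8


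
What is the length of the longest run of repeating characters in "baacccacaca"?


Input: "baacccacaca"
Scanning for longest run:
  Position 1 ('a'): new char, reset run to 1
  Position 2 ('a'): continues run of 'a', length=2
  Position 3 ('c'): new char, reset run to 1
  Position 4 ('c'): continues run of 'c', length=2
  Position 5 ('c'): continues run of 'c', length=3
  Position 6 ('a'): new char, reset run to 1
  Position 7 ('c'): new char, reset run to 1
  Position 8 ('a'): new char, reset run to 1
  Position 9 ('c'): new char, reset run to 1
  Position 10 ('a'): new char, reset run to 1
Longest run: 'c' with length 3

3


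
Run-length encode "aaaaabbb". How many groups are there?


Input: aaaaabbb
Scanning for consecutive runs:
  Group 1: 'a' x 5 (positions 0-4)
  Group 2: 'b' x 3 (positions 5-7)
Total groups: 2

2


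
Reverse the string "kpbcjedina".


Input: kpbcjedina
Reading characters right to left:
  Position 9: 'a'
  Position 8: 'n'
  Position 7: 'i'
  Position 6: 'd'
  Position 5: 'e'
  Position 4: 'j'
  Position 3: 'c'
  Position 2: 'b'
  Position 1: 'p'
  Position 0: 'k'
Reversed: anidejcbpk

anidejcbpk


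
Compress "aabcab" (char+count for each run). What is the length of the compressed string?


Input: aabcab
Runs:
  'a' x 2 => "a2"
  'b' x 1 => "b1"
  'c' x 1 => "c1"
  'a' x 1 => "a1"
  'b' x 1 => "b1"
Compressed: "a2b1c1a1b1"
Compressed length: 10

10


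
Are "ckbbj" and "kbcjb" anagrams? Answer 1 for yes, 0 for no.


Strings: "ckbbj", "kbcjb"
Sorted first:  bbcjk
Sorted second: bbcjk
Sorted forms match => anagrams

1


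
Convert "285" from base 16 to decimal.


Input: "285" in base 16
Positional expansion:
  Digit '2' (value 2) x 16^2 = 512
  Digit '8' (value 8) x 16^1 = 128
  Digit '5' (value 5) x 16^0 = 5
Sum = 645

645
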